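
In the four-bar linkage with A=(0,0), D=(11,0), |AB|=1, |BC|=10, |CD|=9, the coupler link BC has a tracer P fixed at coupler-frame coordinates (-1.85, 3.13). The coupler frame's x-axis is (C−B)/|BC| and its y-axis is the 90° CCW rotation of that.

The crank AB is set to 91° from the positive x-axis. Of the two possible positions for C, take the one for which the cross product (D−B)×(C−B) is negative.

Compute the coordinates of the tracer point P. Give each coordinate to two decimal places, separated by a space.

A=(0,0), D=(11.00,0)
B = A + 1.00·(cos91°, sin91°) = (-0.0175, 0.9998)
|BD| = 11.0627
circle(B,10.00) ∩ circle(D,9.00): a=6.3901, h=7.6920
  candidates: C₊=(7.0417,8.0828) cross=85.094; C₋=(5.6513,-7.2382) cross=-85.094
  mode - wants cross < 0 → take C=(5.6513,-7.2382) (cross=-85.094)
ex = (C−B)/|BC| = (0.5669,-0.8238); ey = (0.8238,0.5669)
P = B + -1.85·ex + 3.13·ey = (1.5123,4.2982)

1.51 4.30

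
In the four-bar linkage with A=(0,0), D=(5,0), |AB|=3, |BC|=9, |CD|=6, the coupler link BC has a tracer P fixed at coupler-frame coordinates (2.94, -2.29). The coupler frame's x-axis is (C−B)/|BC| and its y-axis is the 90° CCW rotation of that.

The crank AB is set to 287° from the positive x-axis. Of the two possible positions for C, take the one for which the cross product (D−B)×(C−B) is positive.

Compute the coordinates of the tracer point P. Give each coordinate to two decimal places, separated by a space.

A=(0,0), D=(5.00,0)
B = A + 3.00·(cos287°, sin287°) = (0.8771, -2.8689)
|BD| = 5.0228
circle(B,9.00) ∩ circle(D,6.00): a=6.9910, h=5.6680
  candidates: C₊=(3.3781,5.7766) cross=28.470; C₋=(9.8529,-3.5283) cross=-28.470
  mode + wants cross > 0 → take C=(3.3781,5.7766) (cross=28.470)
ex = (C−B)/|BC| = (0.2779,0.9606); ey = (-0.9606,0.2779)
P = B + 2.94·ex + -2.29·ey = (3.8939,-0.6811)

3.89 -0.68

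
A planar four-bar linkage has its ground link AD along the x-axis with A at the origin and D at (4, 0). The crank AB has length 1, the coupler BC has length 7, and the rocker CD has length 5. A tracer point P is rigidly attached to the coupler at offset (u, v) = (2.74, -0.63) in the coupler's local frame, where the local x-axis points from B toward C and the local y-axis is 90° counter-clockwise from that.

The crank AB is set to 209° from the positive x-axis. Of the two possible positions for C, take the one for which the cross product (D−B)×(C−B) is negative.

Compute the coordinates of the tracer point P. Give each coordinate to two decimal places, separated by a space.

A=(0,0), D=(4.00,0)
B = A + 1.00·(cos209°, sin209°) = (-0.8746, -0.4848)
|BD| = 4.8987
circle(B,7.00) ∩ circle(D,5.00): a=4.8990, h=5.0000
  candidates: C₊=(3.5055,4.9755) cross=24.493; C₋=(4.4951,-4.9754) cross=-24.493
  mode - wants cross < 0 → take C=(4.4951,-4.9754) (cross=-24.493)
ex = (C−B)/|BC| = (0.7671,-0.6415); ey = (0.6415,0.7671)
P = B + 2.74·ex + -0.63·ey = (0.8231,-2.7258)

0.82 -2.73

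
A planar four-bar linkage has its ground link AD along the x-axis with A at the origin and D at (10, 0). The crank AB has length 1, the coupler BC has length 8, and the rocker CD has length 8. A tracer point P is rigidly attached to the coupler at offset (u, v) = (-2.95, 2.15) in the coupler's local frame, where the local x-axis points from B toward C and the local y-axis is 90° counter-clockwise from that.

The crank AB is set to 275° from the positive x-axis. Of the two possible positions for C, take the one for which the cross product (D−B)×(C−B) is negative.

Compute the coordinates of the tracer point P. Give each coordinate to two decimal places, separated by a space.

-0.43 2.62

A=(0,0), D=(10.00,0)
B = A + 1.00·(cos275°, sin275°) = (0.0872, -0.9962)
|BD| = 9.9628
circle(B,8.00) ∩ circle(D,8.00): a=4.9814, h=6.2599
  candidates: C₊=(4.4176,5.7304) cross=62.366; C₋=(5.6695,-6.7266) cross=-62.366
  mode - wants cross < 0 → take C=(5.6695,-6.7266) (cross=-62.366)
ex = (C−B)/|BC| = (0.6978,-0.7163); ey = (0.7163,0.6978)
P = B + -2.95·ex + 2.15·ey = (-0.4313,2.6171)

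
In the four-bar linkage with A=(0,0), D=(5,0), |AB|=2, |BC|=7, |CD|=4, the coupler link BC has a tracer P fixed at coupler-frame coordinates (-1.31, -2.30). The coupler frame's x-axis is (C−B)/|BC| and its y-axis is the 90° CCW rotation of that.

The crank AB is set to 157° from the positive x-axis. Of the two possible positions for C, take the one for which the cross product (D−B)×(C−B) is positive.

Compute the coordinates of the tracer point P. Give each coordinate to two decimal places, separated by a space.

-1.97 -1.86

A=(0,0), D=(5.00,0)
B = A + 2.00·(cos157°, sin157°) = (-1.8410, 0.7815)
|BD| = 6.8855
circle(B,7.00) ∩ circle(D,4.00): a=5.8391, h=3.8607
  candidates: C₊=(4.3985,3.9545) cross=26.583; C₋=(3.5222,-3.7170) cross=-26.583
  mode + wants cross > 0 → take C=(4.3985,3.9545) (cross=26.583)
ex = (C−B)/|BC| = (0.8914,0.4533); ey = (-0.4533,0.8914)
P = B + -1.31·ex + -2.30·ey = (-1.9661,-1.8625)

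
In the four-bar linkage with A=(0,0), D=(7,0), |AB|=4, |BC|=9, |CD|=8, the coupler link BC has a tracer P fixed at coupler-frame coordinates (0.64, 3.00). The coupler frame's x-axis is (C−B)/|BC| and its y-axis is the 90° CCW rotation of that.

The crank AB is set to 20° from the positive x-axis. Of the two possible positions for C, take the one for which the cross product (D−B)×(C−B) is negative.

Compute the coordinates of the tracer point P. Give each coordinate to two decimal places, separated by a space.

A=(0,0), D=(7.00,0)
B = A + 4.00·(cos20°, sin20°) = (3.7588, 1.3681)
|BD| = 3.5181
circle(B,9.00) ∩ circle(D,8.00): a=4.1751, h=7.9730
  candidates: C₊=(10.7057,7.0900) cross=28.050; C₋=(4.5049,-7.6009) cross=-28.050
  mode - wants cross < 0 → take C=(4.5049,-7.6009) (cross=-28.050)
ex = (C−B)/|BC| = (0.0829,-0.9966); ey = (0.9966,0.0829)
P = B + 0.64·ex + 3.00·ey = (6.8015,0.9790)

6.80 0.98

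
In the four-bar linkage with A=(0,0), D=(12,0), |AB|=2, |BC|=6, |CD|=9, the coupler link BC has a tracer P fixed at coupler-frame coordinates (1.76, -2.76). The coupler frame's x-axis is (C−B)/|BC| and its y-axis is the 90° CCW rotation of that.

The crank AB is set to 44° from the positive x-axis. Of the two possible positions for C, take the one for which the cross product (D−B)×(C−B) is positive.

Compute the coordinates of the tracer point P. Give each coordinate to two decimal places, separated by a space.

A=(0,0), D=(12.00,0)
B = A + 2.00·(cos44°, sin44°) = (1.4387, 1.3893)
|BD| = 10.6523
circle(B,6.00) ∩ circle(D,9.00): a=3.2139, h=5.0666
  candidates: C₊=(5.2860,5.9935) cross=53.971; C₋=(3.9644,-4.0532) cross=-53.971
  mode + wants cross > 0 → take C=(5.2860,5.9935) (cross=53.971)
ex = (C−B)/|BC| = (0.6412,0.7674); ey = (-0.7674,0.6412)
P = B + 1.76·ex + -2.76·ey = (4.6851,0.9701)

4.69 0.97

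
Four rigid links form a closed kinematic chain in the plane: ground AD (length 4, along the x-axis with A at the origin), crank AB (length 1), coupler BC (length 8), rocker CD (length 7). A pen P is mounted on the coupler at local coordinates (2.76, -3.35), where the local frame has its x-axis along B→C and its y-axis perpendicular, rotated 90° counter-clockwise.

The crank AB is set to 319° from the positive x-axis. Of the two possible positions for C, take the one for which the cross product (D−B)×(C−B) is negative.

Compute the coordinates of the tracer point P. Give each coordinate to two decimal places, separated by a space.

0.02 -4.93

A=(0,0), D=(4.00,0)
B = A + 1.00·(cos319°, sin319°) = (0.7547, -0.6561)
|BD| = 3.3109
circle(B,8.00) ∩ circle(D,7.00): a=3.9207, h=6.9734
  candidates: C₊=(3.2159,6.9559) cross=23.088; C₋=(5.9794,-6.7143) cross=-23.088
  mode - wants cross < 0 → take C=(5.9794,-6.7143) (cross=-23.088)
ex = (C−B)/|BC| = (0.6531,-0.7573); ey = (0.7573,0.6531)
P = B + 2.76·ex + -3.35·ey = (0.0203,-4.9340)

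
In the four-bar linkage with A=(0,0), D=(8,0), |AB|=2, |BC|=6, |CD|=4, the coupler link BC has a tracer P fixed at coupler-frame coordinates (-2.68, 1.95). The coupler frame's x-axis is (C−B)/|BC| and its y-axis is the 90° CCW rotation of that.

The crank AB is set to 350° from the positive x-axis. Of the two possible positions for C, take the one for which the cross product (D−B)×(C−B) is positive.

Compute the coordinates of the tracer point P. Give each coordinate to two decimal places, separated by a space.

A=(0,0), D=(8.00,0)
B = A + 2.00·(cos350°, sin350°) = (1.9696, -0.3473)
|BD| = 6.0404
circle(B,6.00) ∩ circle(D,4.00): a=4.6757, h=3.7600
  candidates: C₊=(6.4214,3.6753) cross=22.712; C₋=(6.8538,-3.8323) cross=-22.712
  mode + wants cross > 0 → take C=(6.4214,3.6753) (cross=22.712)
ex = (C−B)/|BC| = (0.7420,0.6704); ey = (-0.6704,0.7420)
P = B + -2.68·ex + 1.95·ey = (-1.3262,-0.6972)

-1.33 -0.70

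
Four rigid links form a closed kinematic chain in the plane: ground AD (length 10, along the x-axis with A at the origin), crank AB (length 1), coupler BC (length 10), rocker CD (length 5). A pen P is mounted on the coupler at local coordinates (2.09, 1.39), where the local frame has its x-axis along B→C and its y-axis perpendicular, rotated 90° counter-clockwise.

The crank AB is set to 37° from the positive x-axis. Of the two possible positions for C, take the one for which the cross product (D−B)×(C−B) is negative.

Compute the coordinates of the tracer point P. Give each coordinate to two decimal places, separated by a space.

A=(0,0), D=(10.00,0)
B = A + 1.00·(cos37°, sin37°) = (0.7986, 0.6018)
|BD| = 9.2210
circle(B,10.00) ∩ circle(D,5.00): a=8.6773, h=4.9703
  candidates: C₊=(9.7818,4.9952) cross=45.832; C₋=(9.1330,-4.9243) cross=-45.832
  mode - wants cross < 0 → take C=(9.1330,-4.9243) (cross=-45.832)
ex = (C−B)/|BC| = (0.8334,-0.5526); ey = (0.5526,0.8334)
P = B + 2.09·ex + 1.39·ey = (3.3087,0.6053)

3.31 0.61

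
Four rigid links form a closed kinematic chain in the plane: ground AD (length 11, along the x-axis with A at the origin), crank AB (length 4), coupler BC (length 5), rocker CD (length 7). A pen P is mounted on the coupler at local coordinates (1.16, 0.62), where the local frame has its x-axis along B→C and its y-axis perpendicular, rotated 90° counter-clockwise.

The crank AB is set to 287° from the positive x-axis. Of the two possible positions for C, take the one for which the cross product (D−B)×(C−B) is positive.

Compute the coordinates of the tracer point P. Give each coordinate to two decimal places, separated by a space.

1.32 -2.52

A=(0,0), D=(11.00,0)
B = A + 4.00·(cos287°, sin287°) = (1.1695, -3.8252)
|BD| = 10.5485
circle(B,5.00) ∩ circle(D,7.00): a=4.1367, h=2.8086
  candidates: C₊=(4.0061,0.2923) cross=29.626; C₋=(6.0430,-4.9425) cross=-29.626
  mode + wants cross > 0 → take C=(4.0061,0.2923) (cross=29.626)
ex = (C−B)/|BC| = (0.5673,0.8235); ey = (-0.8235,0.5673)
P = B + 1.16·ex + 0.62·ey = (1.3170,-2.5182)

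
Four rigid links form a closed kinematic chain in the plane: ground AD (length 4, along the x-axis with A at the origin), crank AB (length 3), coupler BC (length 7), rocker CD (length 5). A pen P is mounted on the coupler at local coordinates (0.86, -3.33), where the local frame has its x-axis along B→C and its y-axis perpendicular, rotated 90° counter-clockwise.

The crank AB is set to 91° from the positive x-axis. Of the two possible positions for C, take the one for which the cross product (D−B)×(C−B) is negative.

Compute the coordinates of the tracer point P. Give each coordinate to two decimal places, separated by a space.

-3.23 1.69

A=(0,0), D=(4.00,0)
B = A + 3.00·(cos91°, sin91°) = (-0.0524, 2.9995)
|BD| = 5.0417
circle(B,7.00) ∩ circle(D,5.00): a=4.9010, h=4.9980
  candidates: C₊=(6.8604,4.1010) cross=25.199; C₋=(0.9134,-3.9335) cross=-25.199
  mode - wants cross < 0 → take C=(0.9134,-3.9335) (cross=-25.199)
ex = (C−B)/|BC| = (0.1380,-0.9904); ey = (0.9904,0.1380)
P = B + 0.86·ex + -3.33·ey = (-3.2319,1.6884)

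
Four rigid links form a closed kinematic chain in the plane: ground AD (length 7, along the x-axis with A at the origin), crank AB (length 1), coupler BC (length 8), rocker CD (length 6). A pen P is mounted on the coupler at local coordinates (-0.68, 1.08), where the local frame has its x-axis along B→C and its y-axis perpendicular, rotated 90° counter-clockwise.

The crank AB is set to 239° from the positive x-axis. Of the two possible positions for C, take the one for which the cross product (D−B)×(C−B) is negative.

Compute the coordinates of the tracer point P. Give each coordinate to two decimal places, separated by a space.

-0.37 0.41

A=(0,0), D=(7.00,0)
B = A + 1.00·(cos239°, sin239°) = (-0.5150, -0.8572)
|BD| = 7.5638
circle(B,8.00) ∩ circle(D,6.00): a=5.6328, h=5.6808
  candidates: C₊=(4.4377,5.4254) cross=42.968; C₋=(5.7253,-5.8630) cross=-42.968
  mode - wants cross < 0 → take C=(5.7253,-5.8630) (cross=-42.968)
ex = (C−B)/|BC| = (0.7800,-0.6257); ey = (0.6257,0.7800)
P = B + -0.68·ex + 1.08·ey = (-0.3697,0.4108)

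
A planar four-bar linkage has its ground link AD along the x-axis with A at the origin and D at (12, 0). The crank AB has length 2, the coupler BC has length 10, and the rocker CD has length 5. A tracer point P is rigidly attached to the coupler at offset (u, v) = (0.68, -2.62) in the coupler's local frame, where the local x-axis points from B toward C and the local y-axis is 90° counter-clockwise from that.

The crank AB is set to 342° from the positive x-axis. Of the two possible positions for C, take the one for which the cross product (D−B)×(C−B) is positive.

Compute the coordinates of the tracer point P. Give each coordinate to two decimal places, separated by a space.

3.88 -2.47

A=(0,0), D=(12.00,0)
B = A + 2.00·(cos342°, sin342°) = (1.9021, -0.6180)
|BD| = 10.1168
circle(B,10.00) ∩ circle(D,5.00): a=8.7651, h=4.8138
  candidates: C₊=(10.3568,4.7223) cross=48.700; C₋=(10.9449,-4.8874) cross=-48.700
  mode + wants cross > 0 → take C=(10.3568,4.7223) (cross=48.700)
ex = (C−B)/|BC| = (0.8455,0.5340); ey = (-0.5340,0.8455)
P = B + 0.68·ex + -2.62·ey = (3.8762,-2.4700)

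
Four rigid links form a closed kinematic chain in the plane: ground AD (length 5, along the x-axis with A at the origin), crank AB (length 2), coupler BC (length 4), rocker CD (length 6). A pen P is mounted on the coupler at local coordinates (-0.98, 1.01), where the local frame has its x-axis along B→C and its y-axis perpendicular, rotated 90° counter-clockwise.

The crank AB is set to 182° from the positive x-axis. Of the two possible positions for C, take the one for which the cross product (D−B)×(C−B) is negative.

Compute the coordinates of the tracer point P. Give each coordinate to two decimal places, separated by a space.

A=(0,0), D=(5.00,0)
B = A + 2.00·(cos182°, sin182°) = (-1.9988, -0.0698)
|BD| = 6.9991
circle(B,4.00) ∩ circle(D,6.00): a=2.0708, h=3.4222
  candidates: C₊=(0.0378,3.3729) cross=23.953; C₋=(0.1061,-3.4712) cross=-23.953
  mode - wants cross < 0 → take C=(0.1061,-3.4712) (cross=-23.953)
ex = (C−B)/|BC| = (0.5262,-0.8504); ey = (0.8504,0.5262)
P = B + -0.98·ex + 1.01·ey = (-1.6556,1.2950)

-1.66 1.30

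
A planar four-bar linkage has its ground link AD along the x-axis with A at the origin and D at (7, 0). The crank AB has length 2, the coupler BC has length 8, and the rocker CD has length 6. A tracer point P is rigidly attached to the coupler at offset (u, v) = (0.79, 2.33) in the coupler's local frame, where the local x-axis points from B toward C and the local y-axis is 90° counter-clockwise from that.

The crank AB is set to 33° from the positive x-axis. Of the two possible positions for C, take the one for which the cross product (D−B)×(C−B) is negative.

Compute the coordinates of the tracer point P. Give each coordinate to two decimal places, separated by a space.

A=(0,0), D=(7.00,0)
B = A + 2.00·(cos33°, sin33°) = (1.6773, 1.0893)
|BD| = 5.4330
circle(B,8.00) ∩ circle(D,6.00): a=5.2933, h=5.9984
  candidates: C₊=(8.0658,5.9046) cross=32.589; C₋=(5.6606,-5.8486) cross=-32.589
  mode - wants cross < 0 → take C=(5.6606,-5.8486) (cross=-32.589)
ex = (C−B)/|BC| = (0.4979,-0.8672); ey = (0.8672,0.4979)
P = B + 0.79·ex + 2.33·ey = (4.0913,1.5643)

4.09 1.56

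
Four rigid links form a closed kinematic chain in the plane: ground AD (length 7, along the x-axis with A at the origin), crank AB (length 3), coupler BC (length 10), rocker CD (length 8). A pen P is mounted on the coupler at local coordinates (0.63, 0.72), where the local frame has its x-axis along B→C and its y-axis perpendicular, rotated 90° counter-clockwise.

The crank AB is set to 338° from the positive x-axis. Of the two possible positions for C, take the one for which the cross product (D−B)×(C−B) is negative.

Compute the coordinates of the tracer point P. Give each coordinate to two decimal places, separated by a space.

A=(0,0), D=(7.00,0)
B = A + 3.00·(cos338°, sin338°) = (2.7816, -1.1238)
|BD| = 4.3656
circle(B,10.00) ∩ circle(D,8.00): a=6.3060, h=7.7611
  candidates: C₊=(6.8771,7.9991) cross=33.882; C₋=(10.8729,-7.0000) cross=-33.882
  mode - wants cross < 0 → take C=(10.8729,-7.0000) (cross=-33.882)
ex = (C−B)/|BC| = (0.8091,-0.5876); ey = (0.5876,0.8091)
P = B + 0.63·ex + 0.72·ey = (3.7144,-0.9114)

3.71 -0.91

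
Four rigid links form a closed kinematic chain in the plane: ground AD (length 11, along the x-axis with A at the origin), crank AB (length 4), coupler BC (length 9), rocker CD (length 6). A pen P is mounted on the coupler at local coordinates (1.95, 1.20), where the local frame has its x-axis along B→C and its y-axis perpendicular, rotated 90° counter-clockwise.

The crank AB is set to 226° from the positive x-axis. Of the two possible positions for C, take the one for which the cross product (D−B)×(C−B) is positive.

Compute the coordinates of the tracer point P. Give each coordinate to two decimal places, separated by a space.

A=(0,0), D=(11.00,0)
B = A + 4.00·(cos226°, sin226°) = (-2.7786, -2.8774)
|BD| = 14.0759
circle(B,9.00) ∩ circle(D,6.00): a=8.6364, h=2.5323
  candidates: C₊=(5.1578,1.3669) cross=35.644; C₋=(6.1931,-3.5907) cross=-35.644
  mode + wants cross > 0 → take C=(5.1578,1.3669) (cross=35.644)
ex = (C−B)/|BC| = (0.8818,0.4716); ey = (-0.4716,0.8818)
P = B + 1.95·ex + 1.20·ey = (-1.6250,-0.8996)

-1.62 -0.90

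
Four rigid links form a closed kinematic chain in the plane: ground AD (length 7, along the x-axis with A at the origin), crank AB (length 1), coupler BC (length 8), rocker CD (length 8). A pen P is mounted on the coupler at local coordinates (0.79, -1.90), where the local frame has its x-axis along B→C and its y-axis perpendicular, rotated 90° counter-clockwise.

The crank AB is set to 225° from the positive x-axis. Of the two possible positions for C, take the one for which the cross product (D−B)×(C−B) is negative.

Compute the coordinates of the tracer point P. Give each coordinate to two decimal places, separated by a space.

A=(0,0), D=(7.00,0)
B = A + 1.00·(cos225°, sin225°) = (-0.7071, -0.7071)
|BD| = 7.7395
circle(B,8.00) ∩ circle(D,8.00): a=3.8697, h=7.0018
  candidates: C₊=(2.5067,6.6190) cross=54.190; C₋=(3.7862,-7.3261) cross=-54.190
  mode - wants cross < 0 → take C=(3.7862,-7.3261) (cross=-54.190)
ex = (C−B)/|BC| = (0.5617,-0.8274); ey = (0.8274,0.5617)
P = B + 0.79·ex + -1.90·ey = (-1.8354,-2.4279)

-1.84 -2.43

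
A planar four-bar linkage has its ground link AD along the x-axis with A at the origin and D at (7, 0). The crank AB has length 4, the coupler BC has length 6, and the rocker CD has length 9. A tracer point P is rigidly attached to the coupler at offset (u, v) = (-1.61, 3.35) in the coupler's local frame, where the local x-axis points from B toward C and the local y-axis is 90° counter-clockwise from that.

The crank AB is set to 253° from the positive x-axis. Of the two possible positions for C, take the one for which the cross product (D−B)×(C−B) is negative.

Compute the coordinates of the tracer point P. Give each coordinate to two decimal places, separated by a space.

A=(0,0), D=(7.00,0)
B = A + 4.00·(cos253°, sin253°) = (-1.1695, -3.8252)
|BD| = 9.0207
circle(B,6.00) ∩ circle(D,9.00): a=2.0161, h=5.6511
  candidates: C₊=(-1.7400,2.1476) cross=50.977; C₋=(3.0527,-8.0882) cross=-50.977
  mode - wants cross < 0 → take C=(3.0527,-8.0882) (cross=-50.977)
ex = (C−B)/|BC| = (0.7037,-0.7105); ey = (0.7105,0.7037)
P = B + -1.61·ex + 3.35·ey = (0.0777,-0.3239)

0.08 -0.32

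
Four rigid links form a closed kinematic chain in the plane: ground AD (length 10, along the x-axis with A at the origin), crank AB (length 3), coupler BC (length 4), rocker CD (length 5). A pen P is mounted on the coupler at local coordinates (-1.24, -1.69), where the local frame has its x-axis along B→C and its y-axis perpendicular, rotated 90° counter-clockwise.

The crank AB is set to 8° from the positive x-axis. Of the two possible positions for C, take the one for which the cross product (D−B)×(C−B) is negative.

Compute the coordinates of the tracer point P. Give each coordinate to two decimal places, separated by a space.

A=(0,0), D=(10.00,0)
B = A + 3.00·(cos8°, sin8°) = (2.9708, 0.4175)
|BD| = 7.0416
circle(B,4.00) ∩ circle(D,5.00): a=2.8817, h=2.7741
  candidates: C₊=(6.0120,3.0159) cross=19.534; C₋=(5.6830,-2.5226) cross=-19.534
  mode - wants cross < 0 → take C=(5.6830,-2.5226) (cross=-19.534)
ex = (C−B)/|BC| = (0.6780,-0.7350); ey = (0.7350,0.6780)
P = B + -1.24·ex + -1.69·ey = (0.8878,0.1831)

0.89 0.18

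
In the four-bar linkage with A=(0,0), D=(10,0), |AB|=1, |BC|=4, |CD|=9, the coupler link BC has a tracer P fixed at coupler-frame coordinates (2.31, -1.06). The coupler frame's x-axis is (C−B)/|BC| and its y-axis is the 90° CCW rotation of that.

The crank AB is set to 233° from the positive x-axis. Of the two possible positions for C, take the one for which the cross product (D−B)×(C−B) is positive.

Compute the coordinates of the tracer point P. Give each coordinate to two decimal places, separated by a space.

A=(0,0), D=(10.00,0)
B = A + 1.00·(cos233°, sin233°) = (-0.6018, -0.7986)
|BD| = 10.6319
circle(B,4.00) ∩ circle(D,9.00): a=2.2591, h=3.3010
  candidates: C₊=(1.4029,2.6627) cross=35.096; C₋=(1.8988,-3.9206) cross=-35.096
  mode + wants cross > 0 → take C=(1.4029,2.6627) (cross=35.096)
ex = (C−B)/|BC| = (0.5012,0.8653); ey = (-0.8653,0.5012)
P = B + 2.31·ex + -1.06·ey = (1.4732,0.6690)

1.47 0.67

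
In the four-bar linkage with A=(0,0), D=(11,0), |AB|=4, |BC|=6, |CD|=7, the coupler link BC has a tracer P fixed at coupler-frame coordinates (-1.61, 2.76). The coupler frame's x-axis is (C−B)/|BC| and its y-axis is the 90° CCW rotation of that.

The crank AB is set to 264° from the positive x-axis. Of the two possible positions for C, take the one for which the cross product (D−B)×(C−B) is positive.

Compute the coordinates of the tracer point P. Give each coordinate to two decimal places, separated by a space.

A=(0,0), D=(11.00,0)
B = A + 4.00·(cos264°, sin264°) = (-0.4181, -3.9781)
|BD| = 12.0913
circle(B,6.00) ∩ circle(D,7.00): a=5.5081, h=2.3794
  candidates: C₊=(4.0005,0.0810) cross=28.770; C₋=(5.5661,-4.4128) cross=-28.770
  mode + wants cross > 0 → take C=(4.0005,0.0810) (cross=28.770)
ex = (C−B)/|BC| = (0.7364,0.6765); ey = (-0.6765,0.7364)
P = B + -1.61·ex + 2.76·ey = (-3.4709,-3.0347)

-3.47 -3.03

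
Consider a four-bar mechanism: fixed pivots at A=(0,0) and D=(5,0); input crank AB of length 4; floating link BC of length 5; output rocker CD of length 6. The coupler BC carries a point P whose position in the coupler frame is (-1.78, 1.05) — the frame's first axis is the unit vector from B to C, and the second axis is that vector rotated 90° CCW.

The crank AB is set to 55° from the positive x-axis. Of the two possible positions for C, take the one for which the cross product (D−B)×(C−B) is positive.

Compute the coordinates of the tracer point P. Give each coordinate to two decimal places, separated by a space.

0.23 3.30

A=(0,0), D=(5.00,0)
B = A + 4.00·(cos55°, sin55°) = (2.2943, 3.2766)
|BD| = 4.2493
circle(B,5.00) ∩ circle(D,6.00): a=0.8304, h=4.9306
  candidates: C₊=(6.6249,5.7758) cross=20.952; C₋=(-0.9789,-0.5031) cross=-20.952
  mode + wants cross > 0 → take C=(6.6249,5.7758) (cross=20.952)
ex = (C−B)/|BC| = (0.8661,0.4998); ey = (-0.4998,0.8661)
P = B + -1.78·ex + 1.05·ey = (0.2278,3.2963)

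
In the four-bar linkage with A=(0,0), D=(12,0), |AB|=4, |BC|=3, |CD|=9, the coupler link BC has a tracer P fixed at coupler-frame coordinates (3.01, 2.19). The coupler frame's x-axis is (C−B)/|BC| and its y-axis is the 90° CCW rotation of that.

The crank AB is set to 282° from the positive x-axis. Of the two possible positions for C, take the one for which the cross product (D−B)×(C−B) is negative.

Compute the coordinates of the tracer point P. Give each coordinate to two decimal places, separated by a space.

3.74 -1.58

A=(0,0), D=(12.00,0)
B = A + 4.00·(cos282°, sin282°) = (0.8316, -3.9126)
|BD| = 11.8339
circle(B,3.00) ∩ circle(D,9.00): a=2.8748, h=0.8576
  candidates: C₊=(3.2613,-2.1528) cross=10.148; C₋=(3.8283,-3.7714) cross=-10.148
  mode - wants cross < 0 → take C=(3.8283,-3.7714) (cross=-10.148)
ex = (C−B)/|BC| = (0.9989,0.0471); ey = (-0.0471,0.9989)
P = B + 3.01·ex + 2.19·ey = (3.7353,-1.5834)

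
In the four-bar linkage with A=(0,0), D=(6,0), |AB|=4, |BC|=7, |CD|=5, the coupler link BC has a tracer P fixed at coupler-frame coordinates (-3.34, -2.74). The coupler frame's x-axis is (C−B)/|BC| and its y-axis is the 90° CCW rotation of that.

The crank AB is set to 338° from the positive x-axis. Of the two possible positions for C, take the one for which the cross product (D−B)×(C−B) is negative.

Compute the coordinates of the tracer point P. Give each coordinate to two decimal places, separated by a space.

A=(0,0), D=(6.00,0)
B = A + 4.00·(cos338°, sin338°) = (3.7087, -1.4984)
|BD| = 2.7377
circle(B,7.00) ∩ circle(D,5.00): a=5.7521, h=3.9892
  candidates: C₊=(6.3394,4.9885) cross=10.921; C₋=(10.7061,-1.6888) cross=-10.921
  mode - wants cross < 0 → take C=(10.7061,-1.6888) (cross=-10.921)
ex = (C−B)/|BC| = (0.9996,-0.0272); ey = (0.0272,0.9996)
P = B + -3.34·ex + -2.74·ey = (0.2954,-4.1466)

0.30 -4.15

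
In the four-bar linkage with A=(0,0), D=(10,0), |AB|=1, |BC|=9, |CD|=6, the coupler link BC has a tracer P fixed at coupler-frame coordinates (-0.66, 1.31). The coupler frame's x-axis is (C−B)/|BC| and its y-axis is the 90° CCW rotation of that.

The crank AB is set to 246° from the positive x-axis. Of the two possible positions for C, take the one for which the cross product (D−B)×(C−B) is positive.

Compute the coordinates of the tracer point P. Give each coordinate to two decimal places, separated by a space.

A=(0,0), D=(10.00,0)
B = A + 1.00·(cos246°, sin246°) = (-0.4067, -0.9135)
|BD| = 10.4468
circle(B,9.00) ∩ circle(D,6.00): a=7.3772, h=5.1553
  candidates: C₊=(6.4913,4.8672) cross=53.857; C₋=(7.3930,-5.4040) cross=-53.857
  mode + wants cross > 0 → take C=(6.4913,4.8672) (cross=53.857)
ex = (C−B)/|BC| = (0.7665,0.6423); ey = (-0.6423,0.7665)
P = B + -0.66·ex + 1.31·ey = (-1.7540,-0.3334)

-1.75 -0.33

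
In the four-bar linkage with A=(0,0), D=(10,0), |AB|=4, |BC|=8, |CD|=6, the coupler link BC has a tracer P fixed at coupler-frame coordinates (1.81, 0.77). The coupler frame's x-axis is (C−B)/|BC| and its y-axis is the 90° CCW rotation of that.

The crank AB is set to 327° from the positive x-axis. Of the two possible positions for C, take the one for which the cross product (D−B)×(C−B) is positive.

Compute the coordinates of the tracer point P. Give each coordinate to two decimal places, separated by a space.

A=(0,0), D=(10.00,0)
B = A + 4.00·(cos327°, sin327°) = (3.3547, -2.1786)
|BD| = 6.9933
circle(B,8.00) ∩ circle(D,6.00): a=5.4986, h=5.8108
  candidates: C₊=(6.7694,5.0560) cross=40.637; C₋=(10.3898,-5.9873) cross=-40.637
  mode + wants cross > 0 → take C=(6.7694,5.0560) (cross=40.637)
ex = (C−B)/|BC| = (0.4268,0.9043); ey = (-0.9043,0.4268)
P = B + 1.81·ex + 0.77·ey = (3.4309,-0.2131)

3.43 -0.21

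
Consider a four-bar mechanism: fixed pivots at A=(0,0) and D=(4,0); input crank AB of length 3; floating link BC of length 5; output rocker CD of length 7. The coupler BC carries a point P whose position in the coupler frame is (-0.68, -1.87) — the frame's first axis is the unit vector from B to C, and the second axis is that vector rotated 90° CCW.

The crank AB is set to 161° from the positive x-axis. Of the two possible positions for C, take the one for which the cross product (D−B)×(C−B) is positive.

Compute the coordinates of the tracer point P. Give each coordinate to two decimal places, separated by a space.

A=(0,0), D=(4.00,0)
B = A + 3.00·(cos161°, sin161°) = (-2.8366, 0.9767)
|BD| = 6.9060
circle(B,5.00) ∩ circle(D,7.00): a=1.7154, h=4.6965
  candidates: C₊=(-0.4742,5.3834) cross=32.434; C₋=(-1.8027,-3.9152) cross=-32.434
  mode + wants cross > 0 → take C=(-0.4742,5.3834) (cross=32.434)
ex = (C−B)/|BC| = (0.4725,0.8813); ey = (-0.8813,0.4725)
P = B + -0.68·ex + -1.87·ey = (-1.5097,-0.5061)

-1.51 -0.51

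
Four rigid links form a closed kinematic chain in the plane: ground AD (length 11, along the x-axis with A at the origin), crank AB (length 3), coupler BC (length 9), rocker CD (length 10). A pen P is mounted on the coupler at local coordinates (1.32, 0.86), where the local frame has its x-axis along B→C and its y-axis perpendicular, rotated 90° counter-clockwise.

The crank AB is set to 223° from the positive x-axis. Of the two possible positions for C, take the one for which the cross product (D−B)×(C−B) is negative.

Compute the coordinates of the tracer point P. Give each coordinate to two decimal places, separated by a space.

A=(0,0), D=(11.00,0)
B = A + 3.00·(cos223°, sin223°) = (-2.1941, -2.0460)
|BD| = 13.3518
circle(B,9.00) ∩ circle(D,10.00): a=5.9644, h=6.7399
  candidates: C₊=(2.6670,5.5283) cross=89.990; C₋=(4.7327,-7.7923) cross=-89.990
  mode - wants cross < 0 → take C=(4.7327,-7.7923) (cross=-89.990)
ex = (C−B)/|BC| = (0.7696,-0.6385); ey = (0.6385,0.7696)
P = B + 1.32·ex + 0.86·ey = (-0.6290,-2.2269)

-0.63 -2.23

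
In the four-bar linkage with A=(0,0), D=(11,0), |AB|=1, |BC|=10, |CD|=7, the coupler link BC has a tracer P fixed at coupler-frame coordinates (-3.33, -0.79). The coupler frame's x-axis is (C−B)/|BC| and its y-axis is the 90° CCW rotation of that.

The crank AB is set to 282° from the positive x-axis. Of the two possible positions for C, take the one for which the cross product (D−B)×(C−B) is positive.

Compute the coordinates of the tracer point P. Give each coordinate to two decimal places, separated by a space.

-1.63 -3.87

A=(0,0), D=(11.00,0)
B = A + 1.00·(cos282°, sin282°) = (0.2079, -0.9781)
|BD| = 10.8363
circle(B,10.00) ∩ circle(D,7.00): a=7.7714, h=6.2933
  candidates: C₊=(7.3795,5.9910) cross=68.197; C₋=(8.5156,-6.5443) cross=-68.197
  mode + wants cross > 0 → take C=(7.3795,5.9910) (cross=68.197)
ex = (C−B)/|BC| = (0.7172,0.6969); ey = (-0.6969,0.7172)
P = B + -3.33·ex + -0.79·ey = (-1.6297,-3.8654)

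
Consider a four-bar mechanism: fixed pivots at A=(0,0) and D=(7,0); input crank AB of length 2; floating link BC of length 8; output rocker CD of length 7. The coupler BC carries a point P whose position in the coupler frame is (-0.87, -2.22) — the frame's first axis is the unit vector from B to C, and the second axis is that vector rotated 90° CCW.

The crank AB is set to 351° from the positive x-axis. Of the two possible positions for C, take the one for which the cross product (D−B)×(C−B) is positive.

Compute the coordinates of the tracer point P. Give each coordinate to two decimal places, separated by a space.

A=(0,0), D=(7.00,0)
B = A + 2.00·(cos351°, sin351°) = (1.9754, -0.3129)
|BD| = 5.0344
circle(B,8.00) ∩ circle(D,7.00): a=4.0069, h=6.9242
  candidates: C₊=(5.5443,6.8470) cross=34.859; C₋=(6.4049,-6.9747) cross=-34.859
  mode + wants cross > 0 → take C=(5.5443,6.8470) (cross=34.859)
ex = (C−B)/|BC| = (0.4461,0.8950); ey = (-0.8950,0.4461)
P = B + -0.87·ex + -2.22·ey = (3.5741,-2.0819)

3.57 -2.08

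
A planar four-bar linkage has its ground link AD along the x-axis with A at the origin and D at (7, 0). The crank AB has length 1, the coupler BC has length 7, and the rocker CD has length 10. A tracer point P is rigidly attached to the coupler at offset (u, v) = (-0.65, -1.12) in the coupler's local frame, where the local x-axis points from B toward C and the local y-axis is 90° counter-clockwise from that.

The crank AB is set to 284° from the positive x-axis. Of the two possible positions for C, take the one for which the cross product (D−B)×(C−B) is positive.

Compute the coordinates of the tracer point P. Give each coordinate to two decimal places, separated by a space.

A=(0,0), D=(7.00,0)
B = A + 1.00·(cos284°, sin284°) = (0.2419, -0.9703)
|BD| = 6.8274
circle(B,7.00) ∩ circle(D,10.00): a=-0.3213, h=6.9926
  candidates: C₊=(-1.0699,5.9057) cross=47.741; C₋=(0.9177,-7.9376) cross=-47.741
  mode + wants cross > 0 → take C=(-1.0699,5.9057) (cross=47.741)
ex = (C−B)/|BC| = (-0.1874,0.9823); ey = (-0.9823,-0.1874)
P = B + -0.65·ex + -1.12·ey = (1.4639,-1.3989)

1.46 -1.40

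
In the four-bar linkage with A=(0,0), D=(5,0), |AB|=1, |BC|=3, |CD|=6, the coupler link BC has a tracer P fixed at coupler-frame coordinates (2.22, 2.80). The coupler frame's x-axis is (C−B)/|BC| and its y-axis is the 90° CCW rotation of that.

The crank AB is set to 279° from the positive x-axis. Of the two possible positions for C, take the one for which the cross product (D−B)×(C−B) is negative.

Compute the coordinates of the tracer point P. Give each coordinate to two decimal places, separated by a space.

A=(0,0), D=(5.00,0)
B = A + 1.00·(cos279°, sin279°) = (0.1564, -0.9877)
|BD| = 4.9432
circle(B,3.00) ∩ circle(D,6.00): a=-0.2594, h=2.9888
  candidates: C₊=(-0.6949,1.8890) cross=14.774; C₋=(0.4995,-3.9680) cross=-14.774
  mode - wants cross < 0 → take C=(0.4995,-3.9680) (cross=-14.774)
ex = (C−B)/|BC| = (0.1143,-0.9934); ey = (0.9934,0.1143)
P = B + 2.22·ex + 2.80·ey = (3.1919,-2.8730)

3.19 -2.87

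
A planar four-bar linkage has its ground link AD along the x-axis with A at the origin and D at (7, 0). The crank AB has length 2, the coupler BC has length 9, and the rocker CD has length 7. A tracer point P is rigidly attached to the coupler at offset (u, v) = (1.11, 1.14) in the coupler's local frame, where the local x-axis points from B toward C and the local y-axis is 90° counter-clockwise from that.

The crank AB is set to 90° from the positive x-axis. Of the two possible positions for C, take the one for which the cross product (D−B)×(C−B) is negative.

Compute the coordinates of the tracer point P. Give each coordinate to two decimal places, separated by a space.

A=(0,0), D=(7.00,0)
B = A + 2.00·(cos90°, sin90°) = (0.0000, 2.0000)
|BD| = 7.2801
circle(B,9.00) ∩ circle(D,7.00): a=5.8378, h=6.8498
  candidates: C₊=(7.4950,6.9825) cross=49.867; C₋=(3.7314,-6.1900) cross=-49.867
  mode - wants cross < 0 → take C=(3.7314,-6.1900) (cross=-49.867)
ex = (C−B)/|BC| = (0.4146,-0.9100); ey = (0.9100,0.4146)
P = B + 1.11·ex + 1.14·ey = (1.4976,1.4625)

1.50 1.46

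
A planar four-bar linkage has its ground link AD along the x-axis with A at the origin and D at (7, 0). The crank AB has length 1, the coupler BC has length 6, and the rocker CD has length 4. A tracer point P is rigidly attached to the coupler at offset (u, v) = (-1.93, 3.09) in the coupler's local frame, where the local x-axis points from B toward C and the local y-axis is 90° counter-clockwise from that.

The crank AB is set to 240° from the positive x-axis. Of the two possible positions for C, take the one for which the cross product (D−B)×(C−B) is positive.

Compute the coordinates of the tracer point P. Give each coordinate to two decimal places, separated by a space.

-3.93 0.36

A=(0,0), D=(7.00,0)
B = A + 1.00·(cos240°, sin240°) = (-0.5000, -0.8660)
|BD| = 7.5498
circle(B,6.00) ∩ circle(D,4.00): a=5.0994, h=3.1616
  candidates: C₊=(4.2031,2.8596) cross=23.869; C₋=(4.9284,-3.4218) cross=-23.869
  mode + wants cross > 0 → take C=(4.2031,2.8596) (cross=23.869)
ex = (C−B)/|BC| = (0.7839,0.6209); ey = (-0.6209,0.7839)
P = B + -1.93·ex + 3.09·ey = (-3.9316,0.3577)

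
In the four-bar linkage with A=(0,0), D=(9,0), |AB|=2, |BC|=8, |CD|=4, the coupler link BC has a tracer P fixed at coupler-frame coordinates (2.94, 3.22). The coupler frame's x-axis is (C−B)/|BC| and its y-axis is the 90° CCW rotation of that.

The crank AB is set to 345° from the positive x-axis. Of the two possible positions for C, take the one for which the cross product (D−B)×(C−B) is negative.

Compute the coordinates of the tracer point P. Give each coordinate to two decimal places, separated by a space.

5.98 1.10

A=(0,0), D=(9.00,0)
B = A + 2.00·(cos345°, sin345°) = (1.9319, -0.5176)
|BD| = 7.0871
circle(B,8.00) ∩ circle(D,4.00): a=6.9300, h=3.9969
  candidates: C₊=(8.5514,3.9748) cross=28.326; C₋=(9.1353,-3.9977) cross=-28.326
  mode - wants cross < 0 → take C=(9.1353,-3.9977) (cross=-28.326)
ex = (C−B)/|BC| = (0.9004,-0.4350); ey = (0.4350,0.9004)
P = B + 2.94·ex + 3.22·ey = (5.9798,1.1028)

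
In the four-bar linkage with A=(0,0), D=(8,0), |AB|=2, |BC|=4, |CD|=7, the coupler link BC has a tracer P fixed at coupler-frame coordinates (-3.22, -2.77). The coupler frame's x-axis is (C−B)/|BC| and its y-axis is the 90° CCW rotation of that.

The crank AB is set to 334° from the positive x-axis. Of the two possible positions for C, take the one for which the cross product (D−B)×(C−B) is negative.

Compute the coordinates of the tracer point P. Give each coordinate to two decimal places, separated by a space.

-1.72 1.50

A=(0,0), D=(8.00,0)
B = A + 2.00·(cos334°, sin334°) = (1.7976, -0.8767)
|BD| = 6.2641
circle(B,4.00) ∩ circle(D,7.00): a=0.4980, h=3.9689
  candidates: C₊=(1.7352,3.1228) cross=24.861; C₋=(2.8462,-4.7369) cross=-24.861
  mode - wants cross < 0 → take C=(2.8462,-4.7369) (cross=-24.861)
ex = (C−B)/|BC| = (0.2621,-0.9650); ey = (0.9650,0.2621)
P = B + -3.22·ex + -2.77·ey = (-1.7196,1.5045)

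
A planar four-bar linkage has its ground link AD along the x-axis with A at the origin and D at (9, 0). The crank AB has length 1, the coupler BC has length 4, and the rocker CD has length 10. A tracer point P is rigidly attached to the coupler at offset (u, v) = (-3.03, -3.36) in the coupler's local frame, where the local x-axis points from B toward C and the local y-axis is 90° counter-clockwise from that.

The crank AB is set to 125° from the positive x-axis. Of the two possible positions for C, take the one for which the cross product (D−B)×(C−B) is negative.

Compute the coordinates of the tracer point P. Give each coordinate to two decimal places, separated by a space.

-4.00 3.77

A=(0,0), D=(9.00,0)
B = A + 1.00·(cos125°, sin125°) = (-0.5736, 0.8192)
|BD| = 9.6086
circle(B,4.00) ∩ circle(D,10.00): a=0.4332, h=3.9765
  candidates: C₊=(0.1970,4.7442) cross=38.208; C₋=(-0.4810,-3.1798) cross=-38.208
  mode - wants cross < 0 → take C=(-0.4810,-3.1798) (cross=-38.208)
ex = (C−B)/|BC| = (0.0231,-0.9997); ey = (0.9997,0.0231)
P = B + -3.03·ex + -3.36·ey = (-4.0028,3.7706)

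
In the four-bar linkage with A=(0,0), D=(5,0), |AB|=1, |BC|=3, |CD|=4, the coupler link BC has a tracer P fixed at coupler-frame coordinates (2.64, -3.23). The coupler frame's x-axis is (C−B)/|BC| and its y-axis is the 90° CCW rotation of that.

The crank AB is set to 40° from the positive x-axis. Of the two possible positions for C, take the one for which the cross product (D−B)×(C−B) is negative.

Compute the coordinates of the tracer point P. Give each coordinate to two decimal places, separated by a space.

-1.52 -2.85

A=(0,0), D=(5.00,0)
B = A + 1.00·(cos40°, sin40°) = (0.7660, 0.6428)
|BD| = 4.2825
circle(B,3.00) ∩ circle(D,4.00): a=1.3240, h=2.6921
  candidates: C₊=(2.4791,3.1056) cross=11.529; C₋=(1.6709,-2.2175) cross=-11.529
  mode - wants cross < 0 → take C=(1.6709,-2.2175) (cross=-11.529)
ex = (C−B)/|BC| = (0.3016,-0.9534); ey = (0.9534,0.3016)
P = B + 2.64·ex + -3.23·ey = (-1.5172,-2.8485)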